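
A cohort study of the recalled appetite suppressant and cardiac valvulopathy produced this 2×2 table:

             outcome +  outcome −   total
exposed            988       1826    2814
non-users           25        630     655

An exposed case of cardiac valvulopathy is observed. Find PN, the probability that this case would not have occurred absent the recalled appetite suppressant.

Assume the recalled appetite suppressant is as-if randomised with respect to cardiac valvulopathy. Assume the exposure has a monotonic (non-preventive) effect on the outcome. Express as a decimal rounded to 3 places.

p₁ = P(outcome | exposed) = 988/2814 = 0.3511
p₀ = P(outcome | unexposed) = 25/655 = 0.038168
Under exogeneity and monotonicity, PN = (p₁ − p₀)/p₁.
PN = (0.3511 − 0.038168) / 0.3511 ≈ 0.8913

PN ≈ 0.891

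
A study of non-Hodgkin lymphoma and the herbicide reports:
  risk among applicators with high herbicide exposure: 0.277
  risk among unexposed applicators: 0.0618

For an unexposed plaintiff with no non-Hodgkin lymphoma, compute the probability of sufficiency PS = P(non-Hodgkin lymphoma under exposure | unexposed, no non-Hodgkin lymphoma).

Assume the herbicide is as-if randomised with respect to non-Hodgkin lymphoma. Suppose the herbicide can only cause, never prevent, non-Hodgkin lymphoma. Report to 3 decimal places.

Let p₁ = 0.277, p₀ = 0.0618.
Under exogeneity and monotonicity, PS = (p₁ − p₀) / (1 − p₀).
PS = (0.277 − 0.0618) / (1 − 0.0618) = 0.2152 / 0.9382 ≈ 0.2294

PS ≈ 0.229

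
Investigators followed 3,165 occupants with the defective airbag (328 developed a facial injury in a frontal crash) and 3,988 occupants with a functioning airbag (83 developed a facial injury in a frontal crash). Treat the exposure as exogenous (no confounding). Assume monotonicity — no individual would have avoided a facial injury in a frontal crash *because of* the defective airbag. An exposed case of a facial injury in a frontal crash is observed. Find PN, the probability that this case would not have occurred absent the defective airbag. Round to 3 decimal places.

PN ≈ 0.799

p₁ = P(outcome | exposed) = 328/3165 = 0.10363
p₀ = P(outcome | unexposed) = 83/3988 = 0.020812
Under exogeneity and monotonicity, PN = (p₁ − p₀) / p₁.
PN = (0.10363 − 0.020812) / 0.10363 = 0.082821 / 0.10363 ≈ 0.7992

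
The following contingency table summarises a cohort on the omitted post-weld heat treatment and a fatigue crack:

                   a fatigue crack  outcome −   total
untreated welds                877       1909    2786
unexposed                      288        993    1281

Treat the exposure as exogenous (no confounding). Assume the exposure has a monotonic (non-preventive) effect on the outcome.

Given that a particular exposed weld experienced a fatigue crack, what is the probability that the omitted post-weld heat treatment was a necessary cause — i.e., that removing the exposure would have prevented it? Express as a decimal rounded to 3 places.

PN ≈ 0.286

p₁ = P(outcome | exposed) = 877/2786 = 0.31479
p₀ = P(outcome | unexposed) = 288/1281 = 0.22482
Under exogeneity and monotonicity, PN = (p₁ − p₀)/p₁.
PN = (0.31479 − 0.22482) / 0.31479 ≈ 0.2858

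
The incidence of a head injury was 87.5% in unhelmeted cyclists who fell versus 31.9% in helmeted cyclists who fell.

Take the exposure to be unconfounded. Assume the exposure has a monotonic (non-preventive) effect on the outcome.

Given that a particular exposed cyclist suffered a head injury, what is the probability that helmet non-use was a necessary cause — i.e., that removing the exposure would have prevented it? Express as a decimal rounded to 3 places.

PN ≈ 0.635

p₁ = 0.875, p₀ = 0.319.
Under exogeneity and monotonicity, PN = (p₁ − p₀) / p₁.
PN = (0.875 − 0.319) / 0.875 = 0.556 / 0.875 ≈ 0.6354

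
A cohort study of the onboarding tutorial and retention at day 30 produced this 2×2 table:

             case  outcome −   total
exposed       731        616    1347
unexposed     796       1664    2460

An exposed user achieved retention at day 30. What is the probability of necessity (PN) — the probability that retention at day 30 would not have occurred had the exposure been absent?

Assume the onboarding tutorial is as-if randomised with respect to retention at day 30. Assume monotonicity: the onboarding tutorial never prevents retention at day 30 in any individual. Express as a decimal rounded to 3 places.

PN ≈ 0.404

p₁ = P(outcome | exposed) = 731/1347 = 0.54269
p₀ = P(outcome | unexposed) = 796/2460 = 0.32358
Under exogeneity and monotonicity, PN = (p₁ − p₀)/p₁.
PN = (0.54269 − 0.32358) / 0.54269 ≈ 0.4038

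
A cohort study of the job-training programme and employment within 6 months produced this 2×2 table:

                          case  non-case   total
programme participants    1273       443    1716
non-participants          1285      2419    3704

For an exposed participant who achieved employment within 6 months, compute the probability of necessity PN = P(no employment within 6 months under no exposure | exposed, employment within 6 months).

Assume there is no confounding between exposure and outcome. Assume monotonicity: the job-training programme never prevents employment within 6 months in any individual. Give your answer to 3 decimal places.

p₁ = P(outcome | exposed) = 1273/1716 = 0.74184
p₀ = P(outcome | unexposed) = 1285/3704 = 0.34692
Under exogeneity and monotonicity, PN = (p₁ − p₀) / p₁.
PN = (0.74184 − 0.34692) / 0.74184 = 0.39492 / 0.74184 ≈ 0.5323

PN ≈ 0.532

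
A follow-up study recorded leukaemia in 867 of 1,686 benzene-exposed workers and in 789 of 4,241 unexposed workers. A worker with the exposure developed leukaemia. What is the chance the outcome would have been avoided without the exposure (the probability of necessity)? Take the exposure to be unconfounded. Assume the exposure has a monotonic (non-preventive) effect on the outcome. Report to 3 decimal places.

p₁ = P(outcome | exposed) = 867/1686 = 0.51423
p₀ = P(outcome | unexposed) = 789/4241 = 0.18604
Under exogeneity and monotonicity, PN = (p₁ − p₀) / p₁.
PN = (0.51423 − 0.18604) / 0.51423 = 0.32819 / 0.51423 ≈ 0.6382

PN ≈ 0.638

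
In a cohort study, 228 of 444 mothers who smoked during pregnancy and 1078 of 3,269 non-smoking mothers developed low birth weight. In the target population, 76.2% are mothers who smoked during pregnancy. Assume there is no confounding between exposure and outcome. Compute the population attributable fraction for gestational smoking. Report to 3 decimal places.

PAF ≈ 0.298

p₁ = P(outcome | exposed) = 228/444 = 0.51351
p₀ = P(outcome | unexposed) = 1078/3269 = 0.32976
Overall risk P(Y=1) = π·p₁ + (1−π)·p₀ = 0.762×0.51351 + 0.238×0.32976 = 0.46978.
Under exogeneity, PAF = [P(Y=1) − p₀] / P(Y=1).
PAF = (0.46978 − 0.32976) / 0.46978 ≈ 0.2980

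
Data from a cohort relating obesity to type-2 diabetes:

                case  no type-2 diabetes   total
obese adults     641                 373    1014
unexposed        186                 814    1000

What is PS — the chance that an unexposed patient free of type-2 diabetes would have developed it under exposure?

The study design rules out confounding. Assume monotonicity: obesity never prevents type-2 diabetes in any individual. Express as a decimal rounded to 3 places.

p₁ = P(outcome | exposed) = 641/1014 = 0.63215
p₀ = P(outcome | unexposed) = 186/1000 = 0.186
Under exogeneity and monotonicity, PS = (p₁ − p₀) / (1 − p₀).
PS = (0.63215 − 0.186) / (1 − 0.186) = 0.44615 / 0.814 ≈ 0.5481

PS ≈ 0.548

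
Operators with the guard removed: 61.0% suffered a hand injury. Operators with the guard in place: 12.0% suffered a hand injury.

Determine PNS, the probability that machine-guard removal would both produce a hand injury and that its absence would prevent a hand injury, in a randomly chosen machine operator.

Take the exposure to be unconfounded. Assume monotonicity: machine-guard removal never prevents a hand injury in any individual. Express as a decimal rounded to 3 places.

p₁ = 0.61, p₀ = 0.12.
Under exogeneity and monotonicity, PNS = p₁ − p₀.
PNS = 0.61 − 0.12 = 0.49

PNS ≈ 0.490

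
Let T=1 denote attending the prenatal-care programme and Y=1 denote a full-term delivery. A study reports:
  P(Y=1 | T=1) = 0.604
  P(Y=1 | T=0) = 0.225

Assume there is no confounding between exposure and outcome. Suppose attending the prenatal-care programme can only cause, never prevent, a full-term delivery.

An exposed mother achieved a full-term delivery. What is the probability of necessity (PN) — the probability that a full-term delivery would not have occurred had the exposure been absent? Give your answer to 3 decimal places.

PN ≈ 0.627

Let p₁ = 0.604, p₀ = 0.225.
Under exogeneity and monotonicity, PN = (p₁ − p₀) / p₁.
PN = (0.604 − 0.225) / 0.604 = 0.379 / 0.604 ≈ 0.6275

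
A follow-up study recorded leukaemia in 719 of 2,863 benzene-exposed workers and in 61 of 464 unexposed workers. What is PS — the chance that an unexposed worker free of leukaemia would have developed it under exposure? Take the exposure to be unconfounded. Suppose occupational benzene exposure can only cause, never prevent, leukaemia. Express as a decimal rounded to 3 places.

PS ≈ 0.138

p₁ = P(outcome | exposed) = 719/2863 = 0.25114
p₀ = P(outcome | unexposed) = 61/464 = 0.13147
Under exogeneity and monotonicity, PS = (p₁ − p₀) / (1 − p₀).
PS = (0.25114 − 0.13147) / (1 − 0.13147) = 0.11967 / 0.86853 ≈ 0.1378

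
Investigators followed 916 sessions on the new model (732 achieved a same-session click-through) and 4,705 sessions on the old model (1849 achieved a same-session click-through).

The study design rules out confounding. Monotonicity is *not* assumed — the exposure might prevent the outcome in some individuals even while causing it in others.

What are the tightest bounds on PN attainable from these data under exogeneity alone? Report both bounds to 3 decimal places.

0.508 ≤ PN ≤ 0.760

p₁ = P(outcome | exposed) = 732/916 = 0.79913
p₀ = P(outcome | unexposed) = 1849/4705 = 0.39299
Under exogeneity alone the bounds on PN are max{0,(p₁−p₀)/p₁} ≤ PN ≤ min{1,(1−p₀)/p₁}.
  lower = (p₁ − p₀)/p₁ = 0.40614 / 0.79913 ≈ 0.5082
  upper = min{1, (1 − p₀)/p₁} = 0.60701 / 0.79913 ≈ 0.7596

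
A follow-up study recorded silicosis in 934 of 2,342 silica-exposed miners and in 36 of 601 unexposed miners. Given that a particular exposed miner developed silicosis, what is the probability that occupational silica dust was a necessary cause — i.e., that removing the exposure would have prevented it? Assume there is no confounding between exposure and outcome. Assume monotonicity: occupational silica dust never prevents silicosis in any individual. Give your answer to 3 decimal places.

PN ≈ 0.850

p₁ = P(outcome | exposed) = 934/2342 = 0.3988
p₀ = P(outcome | unexposed) = 36/601 = 0.0599
Under exogeneity and monotonicity, PN = (p₁ − p₀) / p₁.
PN = (0.3988 − 0.0599) / 0.3988 = 0.3389 / 0.3988 ≈ 0.8498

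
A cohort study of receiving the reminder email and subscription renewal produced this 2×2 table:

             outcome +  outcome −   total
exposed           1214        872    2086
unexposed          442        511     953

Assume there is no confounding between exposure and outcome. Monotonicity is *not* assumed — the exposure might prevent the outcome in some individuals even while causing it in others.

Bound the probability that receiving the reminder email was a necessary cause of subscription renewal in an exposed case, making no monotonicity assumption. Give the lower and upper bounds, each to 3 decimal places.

0.203 ≤ PN ≤ 0.921

p₁ = P(outcome | exposed) = 1214/2086 = 0.58198
p₀ = P(outcome | unexposed) = 442/953 = 0.4638
Under exogeneity alone the bounds on PN are max{0,(p₁−p₀)/p₁} ≤ PN ≤ min{1,(1−p₀)/p₁}.
  lower = (p₁ − p₀)/p₁ = 0.11818 / 0.58198 ≈ 0.2031
  upper = min{1, (1 − p₀)/p₁} = 0.5362 / 0.58198 ≈ 0.9213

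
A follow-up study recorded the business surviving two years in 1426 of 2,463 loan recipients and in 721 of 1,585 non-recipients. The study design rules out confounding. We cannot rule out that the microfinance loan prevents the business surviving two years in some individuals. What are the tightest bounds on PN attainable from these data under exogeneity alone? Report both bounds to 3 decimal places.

0.214 ≤ PN ≤ 0.942

p₁ = P(outcome | exposed) = 1426/2463 = 0.57897
p₀ = P(outcome | unexposed) = 721/1585 = 0.45489
Under exogeneity alone the bounds on PN are max{0,(p₁−p₀)/p₁} ≤ PN ≤ min{1,(1−p₀)/p₁}.
  lower = (p₁ − p₀)/p₁ = 0.12408 / 0.57897 ≈ 0.2143
  upper = min{1, (1 − p₀)/p₁} = 0.54511 / 0.57897 ≈ 0.9415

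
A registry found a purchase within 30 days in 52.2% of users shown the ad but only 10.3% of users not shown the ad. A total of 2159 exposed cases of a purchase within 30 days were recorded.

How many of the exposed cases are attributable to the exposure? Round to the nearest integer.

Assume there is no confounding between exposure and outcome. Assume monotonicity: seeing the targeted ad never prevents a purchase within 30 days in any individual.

about 1733 cases

p₁ = 0.522, p₀ = 0.103.
PN = (p₁ − p₀)/p₁ = (0.522 − 0.103) / 0.522 ≈ 0.80268.
Attributable cases ≈ PN × (exposed cases) = 0.80268 × 2159 ≈ 1732.99.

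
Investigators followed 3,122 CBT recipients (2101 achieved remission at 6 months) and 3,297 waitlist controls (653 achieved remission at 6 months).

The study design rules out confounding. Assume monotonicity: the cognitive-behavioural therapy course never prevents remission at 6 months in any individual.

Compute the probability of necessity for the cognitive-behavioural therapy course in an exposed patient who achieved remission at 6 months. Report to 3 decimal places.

p₁ = P(outcome | exposed) = 2101/3122 = 0.67297
p₀ = P(outcome | unexposed) = 653/3297 = 0.19806
Under exogeneity and monotonicity, PN = (p₁ − p₀) / p₁.
PN = (0.67297 − 0.19806) / 0.67297 = 0.47491 / 0.67297 ≈ 0.7057

PN ≈ 0.706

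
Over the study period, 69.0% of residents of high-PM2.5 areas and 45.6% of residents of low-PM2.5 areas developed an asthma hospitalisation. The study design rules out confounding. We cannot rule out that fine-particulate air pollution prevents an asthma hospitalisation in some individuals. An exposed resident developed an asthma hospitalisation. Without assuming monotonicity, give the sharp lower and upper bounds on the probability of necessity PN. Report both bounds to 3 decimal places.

p₁ = 0.69, p₀ = 0.456.
Under exogeneity alone the bounds on PN are max{0,(p₁−p₀)/p₁} ≤ PN ≤ min{1,(1−p₀)/p₁}.
  lower = (p₁ − p₀)/p₁ = 0.234 / 0.69 ≈ 0.3391
  upper = min{1, (1 − p₀)/p₁} = 0.544 / 0.69 ≈ 0.7884

0.339 ≤ PN ≤ 0.788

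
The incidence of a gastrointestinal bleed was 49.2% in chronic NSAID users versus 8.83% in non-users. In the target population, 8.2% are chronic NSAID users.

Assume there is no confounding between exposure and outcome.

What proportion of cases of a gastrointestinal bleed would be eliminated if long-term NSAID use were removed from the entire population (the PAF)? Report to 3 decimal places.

p₁ = 0.492, p₀ = 0.0883.
Overall risk P(Y=1) = π·p₁ + (1−π)·p₀ = 0.082×0.492 + 0.918×0.0883 = 0.1214.
Under exogeneity, PAF = [P(Y=1) − p₀] / P(Y=1).
PAF = (0.1214 − 0.0883) / 0.1214 ≈ 0.2727

PAF ≈ 0.273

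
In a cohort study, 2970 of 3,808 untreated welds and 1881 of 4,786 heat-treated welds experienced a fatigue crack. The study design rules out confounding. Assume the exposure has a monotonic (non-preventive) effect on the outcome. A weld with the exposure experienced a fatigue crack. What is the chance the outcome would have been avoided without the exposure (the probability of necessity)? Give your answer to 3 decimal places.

PN ≈ 0.496

p₁ = P(outcome | exposed) = 2970/3808 = 0.77994
p₀ = P(outcome | unexposed) = 1881/4786 = 0.39302
Under exogeneity and monotonicity, PN = (p₁ − p₀) / p₁.
PN = (0.77994 − 0.39302) / 0.77994 = 0.38692 / 0.77994 ≈ 0.4961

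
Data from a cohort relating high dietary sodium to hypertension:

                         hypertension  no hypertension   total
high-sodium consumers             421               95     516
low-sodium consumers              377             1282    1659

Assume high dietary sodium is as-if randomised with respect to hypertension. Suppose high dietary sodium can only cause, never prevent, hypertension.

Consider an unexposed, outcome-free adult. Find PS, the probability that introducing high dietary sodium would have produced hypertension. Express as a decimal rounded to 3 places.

PS ≈ 0.762

p₁ = P(outcome | exposed) = 421/516 = 0.81589
p₀ = P(outcome | unexposed) = 377/1659 = 0.22725
Under exogeneity and monotonicity, PS = (p₁ − p₀)/(1 − p₀).
PS = (0.81589 − 0.22725) / 0.77275 ≈ 0.7618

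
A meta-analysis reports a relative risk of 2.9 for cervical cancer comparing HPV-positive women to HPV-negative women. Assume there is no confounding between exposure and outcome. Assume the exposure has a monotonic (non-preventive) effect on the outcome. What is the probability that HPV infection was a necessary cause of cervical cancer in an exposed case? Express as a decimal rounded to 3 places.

Under exogeneity and monotonicity, PN = (RR − 1) / RR = 1 − 1/RR.
PN = (2.9 − 1) / 2.9 = 1.9 / 2.9 ≈ 0.6552

PN ≈ 0.655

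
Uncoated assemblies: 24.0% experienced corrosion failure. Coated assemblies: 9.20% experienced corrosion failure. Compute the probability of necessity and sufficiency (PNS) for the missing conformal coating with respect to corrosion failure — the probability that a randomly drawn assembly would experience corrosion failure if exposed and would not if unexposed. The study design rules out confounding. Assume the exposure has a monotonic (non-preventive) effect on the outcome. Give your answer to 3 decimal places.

p₁ = 0.24, p₀ = 0.092.
Under exogeneity and monotonicity, PNS = p₁ − p₀.
PNS = 0.24 − 0.092 = 0.148

PNS ≈ 0.148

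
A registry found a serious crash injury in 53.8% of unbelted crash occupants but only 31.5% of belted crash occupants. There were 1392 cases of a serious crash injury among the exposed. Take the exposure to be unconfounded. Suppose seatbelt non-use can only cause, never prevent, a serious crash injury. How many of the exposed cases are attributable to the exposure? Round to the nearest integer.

p₁ = 0.538, p₀ = 0.315.
PN = (p₁ − p₀)/p₁ = (0.538 − 0.315) / 0.538 ≈ 0.41450.
Attributable cases ≈ PN × (exposed cases) = 0.41450 × 1392 ≈ 576.98.

about 577 cases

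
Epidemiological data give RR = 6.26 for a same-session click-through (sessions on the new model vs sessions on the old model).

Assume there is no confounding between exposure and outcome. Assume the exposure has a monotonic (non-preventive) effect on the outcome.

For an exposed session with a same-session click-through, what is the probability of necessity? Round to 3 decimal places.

PN ≈ 0.840

Under exogeneity and monotonicity, PN = (RR − 1) / RR = 1 − 1/RR.
PN = (6.26 − 1) / 6.26 = 5.26 / 6.26 ≈ 0.8403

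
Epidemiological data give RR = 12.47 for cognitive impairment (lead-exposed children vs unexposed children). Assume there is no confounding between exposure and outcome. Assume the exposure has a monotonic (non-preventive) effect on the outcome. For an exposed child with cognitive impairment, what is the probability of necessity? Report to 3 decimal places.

Under exogeneity and monotonicity, PN = (RR − 1) / RR = 1 − 1/RR.
PN = (12.47 − 1) / 12.47 = 11.47 / 12.47 ≈ 0.9198

PN ≈ 0.920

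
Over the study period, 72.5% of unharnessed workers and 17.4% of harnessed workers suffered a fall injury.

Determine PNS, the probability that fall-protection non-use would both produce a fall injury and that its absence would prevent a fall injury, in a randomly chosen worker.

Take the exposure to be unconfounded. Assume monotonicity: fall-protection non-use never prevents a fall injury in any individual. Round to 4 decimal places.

PNS ≈ 0.5510

p₁ = 0.725, p₀ = 0.174.
Under exogeneity and monotonicity, PNS = p₁ − p₀.
PNS = 0.725 − 0.174 = 0.551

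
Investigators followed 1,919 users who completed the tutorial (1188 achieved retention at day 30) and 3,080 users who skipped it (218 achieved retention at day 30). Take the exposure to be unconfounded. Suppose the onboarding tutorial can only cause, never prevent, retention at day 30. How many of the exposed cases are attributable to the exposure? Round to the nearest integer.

p₁ = P(outcome | exposed) = 1188/1919 = 0.61907
p₀ = P(outcome | unexposed) = 218/3080 = 0.070779
PN = (p₁ − p₀)/p₁ = (0.61907 − 0.070779) / 0.61907 ≈ 0.88567.
Attributable cases ≈ PN × (exposed cases) = 0.88567 × 1188 ≈ 1052.17.

about 1052 cases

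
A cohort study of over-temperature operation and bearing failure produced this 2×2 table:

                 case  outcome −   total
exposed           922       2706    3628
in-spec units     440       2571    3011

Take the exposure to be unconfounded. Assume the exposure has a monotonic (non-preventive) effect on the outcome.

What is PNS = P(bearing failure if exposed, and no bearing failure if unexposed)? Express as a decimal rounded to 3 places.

p₁ = P(outcome | exposed) = 922/3628 = 0.25413
p₀ = P(outcome | unexposed) = 440/3011 = 0.14613
Under exogeneity and monotonicity, PNS = p₁ − p₀.
PNS = 0.25413 − 0.14613 = 0.108

PNS ≈ 0.108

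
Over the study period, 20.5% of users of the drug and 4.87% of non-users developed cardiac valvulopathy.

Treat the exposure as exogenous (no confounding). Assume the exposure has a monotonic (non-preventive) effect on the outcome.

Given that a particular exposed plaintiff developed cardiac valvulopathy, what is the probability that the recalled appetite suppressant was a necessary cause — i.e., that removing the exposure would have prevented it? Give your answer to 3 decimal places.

p₁ = 0.205, p₀ = 0.0487.
Under exogeneity and monotonicity, PN = (p₁ − p₀) / p₁.
PN = (0.205 − 0.0487) / 0.205 = 0.1563 / 0.205 ≈ 0.7624

PN ≈ 0.762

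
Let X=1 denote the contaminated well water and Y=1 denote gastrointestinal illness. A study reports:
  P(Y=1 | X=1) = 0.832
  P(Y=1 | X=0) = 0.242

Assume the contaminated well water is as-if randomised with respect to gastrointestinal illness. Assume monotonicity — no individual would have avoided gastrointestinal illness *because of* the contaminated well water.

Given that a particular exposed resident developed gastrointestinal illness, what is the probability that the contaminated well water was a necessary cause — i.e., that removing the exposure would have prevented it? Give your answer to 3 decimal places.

Let p₁ = 0.832, p₀ = 0.242.
Under exogeneity and monotonicity, PN = (p₁ − p₀) / p₁.
PN = (0.832 − 0.242) / 0.832 = 0.59 / 0.832 ≈ 0.7091

PN ≈ 0.709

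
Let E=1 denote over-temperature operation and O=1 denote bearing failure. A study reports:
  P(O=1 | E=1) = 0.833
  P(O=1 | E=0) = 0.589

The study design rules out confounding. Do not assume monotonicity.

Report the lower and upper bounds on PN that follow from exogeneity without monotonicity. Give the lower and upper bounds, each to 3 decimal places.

0.293 ≤ PN ≤ 0.493

Let p₁ = 0.833, p₀ = 0.589.
Under exogeneity alone the bounds on PN are max{0,(p₁−p₀)/p₁} ≤ PN ≤ min{1,(1−p₀)/p₁}.
  lower = (p₁ − p₀)/p₁ = 0.244 / 0.833 ≈ 0.2929
  upper = min{1, (1 − p₀)/p₁} = 0.411 / 0.833 ≈ 0.4934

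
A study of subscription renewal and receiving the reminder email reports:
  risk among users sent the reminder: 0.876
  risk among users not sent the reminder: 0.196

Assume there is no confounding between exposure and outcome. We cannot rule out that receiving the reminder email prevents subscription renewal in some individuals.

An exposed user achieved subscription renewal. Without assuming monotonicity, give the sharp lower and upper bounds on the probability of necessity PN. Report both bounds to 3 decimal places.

Let p₁ = 0.876, p₀ = 0.196.
Under exogeneity alone the bounds on PN are max{0,(p₁−p₀)/p₁} ≤ PN ≤ min{1,(1−p₀)/p₁}.
  lower = (p₁ − p₀)/p₁ = 0.68 / 0.876 ≈ 0.7763
  upper = min{1, (1 − p₀)/p₁} = 0.804 / 0.876 ≈ 0.9178

0.776 ≤ PN ≤ 0.918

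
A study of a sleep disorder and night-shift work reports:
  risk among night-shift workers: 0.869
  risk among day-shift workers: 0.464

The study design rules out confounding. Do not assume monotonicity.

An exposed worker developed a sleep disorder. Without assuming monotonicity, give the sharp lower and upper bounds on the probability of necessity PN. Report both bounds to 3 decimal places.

Let p₁ = 0.869, p₀ = 0.464.
Under exogeneity alone the bounds on PN are max{0,(p₁−p₀)/p₁} ≤ PN ≤ min{1,(1−p₀)/p₁}.
  lower = (p₁ − p₀)/p₁ = 0.405 / 0.869 ≈ 0.4661
  upper = min{1, (1 − p₀)/p₁} = 0.536 / 0.869 ≈ 0.6168

0.466 ≤ PN ≤ 0.617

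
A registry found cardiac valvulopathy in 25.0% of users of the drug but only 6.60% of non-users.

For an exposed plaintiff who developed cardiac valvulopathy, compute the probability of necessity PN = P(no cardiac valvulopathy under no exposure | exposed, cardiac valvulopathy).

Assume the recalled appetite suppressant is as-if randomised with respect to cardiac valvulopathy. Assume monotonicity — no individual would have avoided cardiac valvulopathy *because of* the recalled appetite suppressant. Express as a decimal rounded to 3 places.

p₁ = 0.25, p₀ = 0.066.
Under exogeneity and monotonicity, PN = (p₁ − p₀) / p₁.
PN = (0.25 − 0.066) / 0.25 = 0.184 / 0.25 ≈ 0.7360

PN ≈ 0.736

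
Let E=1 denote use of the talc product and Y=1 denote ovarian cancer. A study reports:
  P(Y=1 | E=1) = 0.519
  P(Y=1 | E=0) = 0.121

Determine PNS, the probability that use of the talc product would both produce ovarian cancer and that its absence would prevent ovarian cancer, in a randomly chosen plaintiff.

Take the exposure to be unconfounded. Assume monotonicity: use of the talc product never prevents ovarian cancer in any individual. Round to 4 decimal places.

Let p₁ = 0.519, p₀ = 0.121.
Under exogeneity and monotonicity, PNS = p₁ − p₀.
PNS = 0.519 − 0.121 = 0.398

PNS ≈ 0.3980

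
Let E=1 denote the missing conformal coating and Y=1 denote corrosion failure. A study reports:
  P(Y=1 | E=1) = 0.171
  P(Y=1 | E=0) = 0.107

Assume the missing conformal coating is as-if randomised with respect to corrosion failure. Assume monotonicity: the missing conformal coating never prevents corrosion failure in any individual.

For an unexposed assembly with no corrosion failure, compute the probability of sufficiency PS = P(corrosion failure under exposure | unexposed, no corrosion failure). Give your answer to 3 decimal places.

Let p₁ = 0.171, p₀ = 0.107.
Under exogeneity and monotonicity, PS = (p₁ − p₀) / (1 − p₀).
PS = (0.171 − 0.107) / (1 − 0.107) = 0.064 / 0.893 ≈ 0.0717

PS ≈ 0.072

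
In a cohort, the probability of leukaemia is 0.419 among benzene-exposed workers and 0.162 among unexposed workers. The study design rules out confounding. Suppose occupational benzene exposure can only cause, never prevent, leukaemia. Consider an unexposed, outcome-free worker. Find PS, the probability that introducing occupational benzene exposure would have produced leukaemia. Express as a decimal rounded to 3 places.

PS ≈ 0.307

Let p₁ = 0.419, p₀ = 0.162.
Under exogeneity and monotonicity, PS = (p₁ − p₀) / (1 − p₀).
PS = (0.419 − 0.162) / (1 − 0.162) = 0.257 / 0.838 ≈ 0.3067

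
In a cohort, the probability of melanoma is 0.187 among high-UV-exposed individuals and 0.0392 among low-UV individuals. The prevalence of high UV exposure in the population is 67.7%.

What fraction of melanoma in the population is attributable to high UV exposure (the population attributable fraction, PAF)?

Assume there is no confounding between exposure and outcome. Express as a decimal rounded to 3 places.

PAF ≈ 0.719

Let p₁ = 0.187, p₀ = 0.0392.
Overall risk P(Y=1) = π·p₁ + (1−π)·p₀ = 0.677×0.187 + 0.323×0.0392 = 0.13926.
Under exogeneity, PAF = [P(Y=1) − p₀] / P(Y=1).
PAF = (0.13926 − 0.0392) / 0.13926 ≈ 0.7185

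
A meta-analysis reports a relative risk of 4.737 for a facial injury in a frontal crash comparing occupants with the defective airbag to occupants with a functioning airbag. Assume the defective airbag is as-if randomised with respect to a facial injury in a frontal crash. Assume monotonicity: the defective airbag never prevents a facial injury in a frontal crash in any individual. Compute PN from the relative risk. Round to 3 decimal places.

PN ≈ 0.789

Under exogeneity and monotonicity, PN = (RR − 1) / RR = 1 − 1/RR.
PN = (4.737 − 1) / 4.737 = 3.737 / 4.737 ≈ 0.7889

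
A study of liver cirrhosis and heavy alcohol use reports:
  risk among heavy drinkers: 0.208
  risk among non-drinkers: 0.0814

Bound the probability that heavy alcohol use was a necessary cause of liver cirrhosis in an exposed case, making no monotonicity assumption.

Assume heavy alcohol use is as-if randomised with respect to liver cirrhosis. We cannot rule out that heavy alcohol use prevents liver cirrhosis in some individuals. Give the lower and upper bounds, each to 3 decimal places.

0.609 ≤ PN ≤ 1.000

Let p₁ = 0.208, p₀ = 0.0814.
Under exogeneity alone the bounds on PN are max{0,(p₁−p₀)/p₁} ≤ PN ≤ min{1,(1−p₀)/p₁}.
  lower = (p₁ − p₀)/p₁ = 0.1266 / 0.208 ≈ 0.6087
  upper = min{1, (1 − p₀)/p₁} = 0.9186 / 0.208 ≈ 4.4163 → capped at 1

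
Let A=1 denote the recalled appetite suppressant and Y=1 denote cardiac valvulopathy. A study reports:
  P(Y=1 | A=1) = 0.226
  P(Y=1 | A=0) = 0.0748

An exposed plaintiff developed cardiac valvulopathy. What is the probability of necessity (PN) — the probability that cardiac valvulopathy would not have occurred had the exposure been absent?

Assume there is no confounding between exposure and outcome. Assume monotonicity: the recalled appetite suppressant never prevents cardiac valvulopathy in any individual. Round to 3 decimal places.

Let p₁ = 0.226, p₀ = 0.0748.
Under exogeneity and monotonicity, PN = (p₁ − p₀) / p₁.
PN = (0.226 − 0.0748) / 0.226 = 0.1512 / 0.226 ≈ 0.6690

PN ≈ 0.669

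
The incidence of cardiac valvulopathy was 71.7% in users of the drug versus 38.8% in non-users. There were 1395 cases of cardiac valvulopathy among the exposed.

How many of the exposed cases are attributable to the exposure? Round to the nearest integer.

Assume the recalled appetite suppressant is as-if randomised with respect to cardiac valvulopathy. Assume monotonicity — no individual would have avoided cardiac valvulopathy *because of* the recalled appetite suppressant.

about 640 cases

p₁ = 0.717, p₀ = 0.388.
PN = (p₁ − p₀)/p₁ = (0.717 − 0.388) / 0.717 ≈ 0.45886.
Attributable cases ≈ PN × (exposed cases) = 0.45886 × 1395 ≈ 640.10.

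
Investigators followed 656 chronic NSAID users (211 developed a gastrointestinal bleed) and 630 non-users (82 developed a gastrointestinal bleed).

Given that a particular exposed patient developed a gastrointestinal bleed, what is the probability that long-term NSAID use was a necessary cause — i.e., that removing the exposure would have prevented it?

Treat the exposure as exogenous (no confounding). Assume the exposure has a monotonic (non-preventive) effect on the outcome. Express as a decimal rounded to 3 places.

p₁ = P(outcome | exposed) = 211/656 = 0.32165
p₀ = P(outcome | unexposed) = 82/630 = 0.13016
Under exogeneity and monotonicity, PN = (p₁ − p₀) / p₁.
PN = (0.32165 − 0.13016) / 0.32165 = 0.19149 / 0.32165 ≈ 0.5953

PN ≈ 0.595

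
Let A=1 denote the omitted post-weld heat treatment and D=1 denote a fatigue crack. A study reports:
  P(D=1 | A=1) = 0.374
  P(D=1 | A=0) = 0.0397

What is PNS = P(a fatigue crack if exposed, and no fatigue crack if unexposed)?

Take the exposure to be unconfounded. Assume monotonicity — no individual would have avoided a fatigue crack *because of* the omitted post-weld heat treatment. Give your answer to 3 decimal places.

PNS ≈ 0.334

Let p₁ = 0.374, p₀ = 0.0397.
Under exogeneity and monotonicity, PNS = p₁ − p₀.
PNS = 0.374 − 0.0397 = 0.3343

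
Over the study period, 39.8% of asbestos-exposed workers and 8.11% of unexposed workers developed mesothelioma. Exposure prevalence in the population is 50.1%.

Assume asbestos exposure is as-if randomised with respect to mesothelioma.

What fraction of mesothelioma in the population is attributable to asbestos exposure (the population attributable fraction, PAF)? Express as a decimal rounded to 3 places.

p₁ = 0.398, p₀ = 0.0811.
Overall risk P(Y=1) = π·p₁ + (1−π)·p₀ = 0.501×0.398 + 0.499×0.0811 = 0.23987.
Under exogeneity, PAF = [P(Y=1) − p₀] / P(Y=1).
PAF = (0.23987 − 0.0811) / 0.23987 ≈ 0.6619

PAF ≈ 0.662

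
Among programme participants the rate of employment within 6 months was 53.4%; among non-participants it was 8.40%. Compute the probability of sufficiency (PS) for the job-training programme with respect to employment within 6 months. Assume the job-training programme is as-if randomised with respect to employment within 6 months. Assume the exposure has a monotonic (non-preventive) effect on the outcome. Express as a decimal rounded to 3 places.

p₁ = 0.534, p₀ = 0.084.
Under exogeneity and monotonicity, PS = (p₁ − p₀) / (1 − p₀).
PS = (0.534 − 0.084) / (1 − 0.084) = 0.45 / 0.916 ≈ 0.4913

PS ≈ 0.491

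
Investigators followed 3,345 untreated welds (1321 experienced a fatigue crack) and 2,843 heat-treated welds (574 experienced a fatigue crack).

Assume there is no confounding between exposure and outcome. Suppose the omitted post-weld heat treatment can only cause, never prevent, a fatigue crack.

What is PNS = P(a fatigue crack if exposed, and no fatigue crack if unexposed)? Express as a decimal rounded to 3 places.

PNS ≈ 0.193

p₁ = P(outcome | exposed) = 1321/3345 = 0.39492
p₀ = P(outcome | unexposed) = 574/2843 = 0.2019
Under exogeneity and monotonicity, PNS = p₁ − p₀.
PNS = 0.39492 − 0.2019 = 0.19302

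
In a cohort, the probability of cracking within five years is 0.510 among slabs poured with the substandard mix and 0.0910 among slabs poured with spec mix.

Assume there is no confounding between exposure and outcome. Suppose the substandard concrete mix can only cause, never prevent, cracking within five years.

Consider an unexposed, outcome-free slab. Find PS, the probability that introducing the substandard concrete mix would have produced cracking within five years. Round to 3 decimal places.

Let p₁ = 0.51, p₀ = 0.091.
Under exogeneity and monotonicity, PS = (p₁ − p₀) / (1 − p₀).
PS = (0.51 − 0.091) / (1 − 0.091) = 0.419 / 0.909 ≈ 0.4609

PS ≈ 0.461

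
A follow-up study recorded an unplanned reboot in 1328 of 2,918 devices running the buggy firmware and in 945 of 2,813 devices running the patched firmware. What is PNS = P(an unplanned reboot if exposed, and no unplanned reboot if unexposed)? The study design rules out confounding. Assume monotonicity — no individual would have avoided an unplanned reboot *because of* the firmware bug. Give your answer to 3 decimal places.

p₁ = P(outcome | exposed) = 1328/2918 = 0.45511
p₀ = P(outcome | unexposed) = 945/2813 = 0.33594
Under exogeneity and monotonicity, PNS = p₁ − p₀.
PNS = 0.45511 − 0.33594 = 0.11917

PNS ≈ 0.119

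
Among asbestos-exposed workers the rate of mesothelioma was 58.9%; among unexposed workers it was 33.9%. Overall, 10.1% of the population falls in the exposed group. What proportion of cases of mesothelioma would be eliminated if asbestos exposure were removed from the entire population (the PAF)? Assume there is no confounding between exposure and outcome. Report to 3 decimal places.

PAF ≈ 0.069

p₁ = 0.589, p₀ = 0.339.
Overall risk P(Y=1) = π·p₁ + (1−π)·p₀ = 0.101×0.589 + 0.899×0.339 = 0.36425.
Under exogeneity, PAF = [P(Y=1) − p₀] / P(Y=1).
PAF = (0.36425 − 0.339) / 0.36425 ≈ 0.0693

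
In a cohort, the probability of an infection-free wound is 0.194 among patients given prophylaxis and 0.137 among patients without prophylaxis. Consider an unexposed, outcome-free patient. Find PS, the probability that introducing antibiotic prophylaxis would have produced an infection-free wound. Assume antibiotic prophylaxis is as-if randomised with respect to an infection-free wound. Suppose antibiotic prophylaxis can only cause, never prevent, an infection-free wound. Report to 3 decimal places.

PS ≈ 0.066

Let p₁ = 0.194, p₀ = 0.137.
Under exogeneity and monotonicity, PS = (p₁ − p₀) / (1 − p₀).
PS = (0.194 − 0.137) / (1 − 0.137) = 0.057 / 0.863 ≈ 0.0660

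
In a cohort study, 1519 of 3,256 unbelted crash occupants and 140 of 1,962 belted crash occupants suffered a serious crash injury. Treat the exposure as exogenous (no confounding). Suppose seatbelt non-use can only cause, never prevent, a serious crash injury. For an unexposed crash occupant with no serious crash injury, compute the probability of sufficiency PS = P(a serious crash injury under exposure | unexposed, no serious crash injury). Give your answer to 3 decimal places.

p₁ = P(outcome | exposed) = 1519/3256 = 0.46652
p₀ = P(outcome | unexposed) = 140/1962 = 0.071356
Under exogeneity and monotonicity, PS = (p₁ − p₀) / (1 − p₀).
PS = (0.46652 − 0.071356) / (1 − 0.071356) = 0.39517 / 0.92864 ≈ 0.4255

PS ≈ 0.426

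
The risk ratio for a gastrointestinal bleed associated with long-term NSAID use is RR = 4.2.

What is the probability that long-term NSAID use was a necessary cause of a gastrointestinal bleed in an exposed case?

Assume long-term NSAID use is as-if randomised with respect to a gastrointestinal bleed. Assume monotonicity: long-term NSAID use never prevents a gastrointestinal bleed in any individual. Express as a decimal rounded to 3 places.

PN ≈ 0.762

Under exogeneity and monotonicity, PN = (RR − 1) / RR = 1 − 1/RR.
PN = (4.2 − 1) / 4.2 = 3.2 / 4.2 ≈ 0.7619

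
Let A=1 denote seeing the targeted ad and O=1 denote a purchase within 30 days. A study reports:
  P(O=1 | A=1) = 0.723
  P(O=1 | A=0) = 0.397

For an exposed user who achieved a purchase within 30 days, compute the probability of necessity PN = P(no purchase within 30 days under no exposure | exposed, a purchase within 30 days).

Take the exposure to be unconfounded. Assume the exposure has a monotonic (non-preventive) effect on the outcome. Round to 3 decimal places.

Let p₁ = 0.723, p₀ = 0.397.
Under exogeneity and monotonicity, PN = (p₁ − p₀) / p₁.
PN = (0.723 − 0.397) / 0.723 = 0.326 / 0.723 ≈ 0.4509

PN ≈ 0.451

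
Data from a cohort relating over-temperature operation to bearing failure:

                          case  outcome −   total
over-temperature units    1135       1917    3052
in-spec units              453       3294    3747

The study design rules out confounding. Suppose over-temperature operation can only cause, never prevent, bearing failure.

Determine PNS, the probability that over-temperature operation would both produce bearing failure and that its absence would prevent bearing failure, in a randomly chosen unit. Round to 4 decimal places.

PNS ≈ 0.2510

p₁ = P(outcome | exposed) = 1135/3052 = 0.37189
p₀ = P(outcome | unexposed) = 453/3747 = 0.1209
Under exogeneity and monotonicity, PNS = p₁ − p₀.
PNS = 0.37189 − 0.1209 = 0.25099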